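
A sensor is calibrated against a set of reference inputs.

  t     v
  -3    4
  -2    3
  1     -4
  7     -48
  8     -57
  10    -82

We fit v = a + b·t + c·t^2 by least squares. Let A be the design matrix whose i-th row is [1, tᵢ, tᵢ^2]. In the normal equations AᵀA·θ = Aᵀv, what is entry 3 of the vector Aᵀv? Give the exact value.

Entry 3 ↔ basis t^2, so (Aᵀv)_{3} = Σᵢ (t^2)·vᵢ = (9)·(4) + (4)·(3) + (1)·(-4) + (49)·(-48) + (64)·(-57) + (100)·(-82) = -14156.

-14156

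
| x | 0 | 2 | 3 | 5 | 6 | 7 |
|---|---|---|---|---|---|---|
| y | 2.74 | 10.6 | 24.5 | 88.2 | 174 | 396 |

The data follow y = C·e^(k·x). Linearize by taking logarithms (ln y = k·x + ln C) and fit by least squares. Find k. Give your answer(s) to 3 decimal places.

Let Y = ln y. Fitting Y = k·x + ln C by least squares:
Σx = 23.0000, Σ(x)² = 123.0000, Σln y = 22.1876, Σx·ln y = 109.5400.
Normal system: [[123.0000, 23.0000]; [23.0000, 6]]·[k, ln C]ᵀ = [109.5400, 22.1876]ᵀ.
Solving (det = 209.0000): k = 0.70300, ln C = 1.00311.

k = 0.703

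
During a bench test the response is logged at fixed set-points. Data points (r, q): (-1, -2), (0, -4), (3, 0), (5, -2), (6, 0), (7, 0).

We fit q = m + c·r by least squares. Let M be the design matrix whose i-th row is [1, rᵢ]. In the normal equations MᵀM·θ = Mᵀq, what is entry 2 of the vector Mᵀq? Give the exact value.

-8

Entry 2 ↔ basis r, so (Mᵀq)_{2} = Σᵢ (r)·qᵢ = (-1)·(-2) + (0)·(-4) + (3)·(0) + (5)·(-2) + (6)·(0) + (7)·(0) = -8.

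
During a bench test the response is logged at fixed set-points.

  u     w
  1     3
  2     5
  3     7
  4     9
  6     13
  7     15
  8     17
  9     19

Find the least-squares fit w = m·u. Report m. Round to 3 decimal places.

Forming XᵀX = [[260]] and Xᵀw = [560]ᵀ gives XᵀX·[m]ᵀ = Xᵀw.
Hence m = 560 / 260 ≈ 2.15385.

m = 2.154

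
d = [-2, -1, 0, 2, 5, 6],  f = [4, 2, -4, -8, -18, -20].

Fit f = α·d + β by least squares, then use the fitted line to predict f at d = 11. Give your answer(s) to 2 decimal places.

f̂ = -35.80

From the data, Σd·d = 70, Σd = 10, Σ1 = 6.
Moment sums: Σd·f = -236, Σf = -44.
XᵀX·[α, β]ᵀ = Xᵀf becomes [[70, 10]; [10, 6]]·[α, β]ᵀ = [-236, -44]ᵀ.
Eliminating β: 6·(row 1) − 10·(row 2) gives 320·α = 6·(-236) − 10·(-44) = -976, so α = -61/20.
Then β = ((-44) − 10·(-61/20))/6 = -9/4.
At d = 11: f̂ = (-61/20)·(11) + (-9/4)·(1) = -179/5.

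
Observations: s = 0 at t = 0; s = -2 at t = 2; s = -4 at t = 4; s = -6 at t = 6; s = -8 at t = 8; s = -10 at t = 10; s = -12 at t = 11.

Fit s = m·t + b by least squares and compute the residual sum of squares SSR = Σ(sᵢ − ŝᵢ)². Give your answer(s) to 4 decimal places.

Compute the Gram sums: Σt·t = 341, Σt = 41, Σ1 = 7.
For Mᵀs: Σt·s = -352, Σs = -42.
So MᵀM·[m, b]ᵀ = Mᵀs: [[341, 41]; [41, 7]]·[m, b]ᵀ = [-352, -42]ᵀ.
Δ = 341·7 − 41² = 706.
m = ((-352)·7 − 41·(-42))/706 = -371/353; b = (341·(-42) − 41·(-352))/706 = 55/353.
Residuals: -55/353, -19/353, 17/353, 53/353, 89/353, 125/353, -210/353; SSR = 210/353.

SSR = 0.5949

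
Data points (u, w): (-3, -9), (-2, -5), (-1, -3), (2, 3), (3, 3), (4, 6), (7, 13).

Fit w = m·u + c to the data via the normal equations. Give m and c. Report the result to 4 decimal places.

Setting ∂/∂m … = 0 gives: 92·m + 10·c = 170;  10·m + 7·c = 8.
Eliminating c: 7·(row 1) − 10·(row 2) gives 544·m = 7·170 − 10·8 = 1110, so m = 555/272.
Then c = (8 − 10·(555/272))/7 = -241/136.

m = 2.0404, c = -1.7721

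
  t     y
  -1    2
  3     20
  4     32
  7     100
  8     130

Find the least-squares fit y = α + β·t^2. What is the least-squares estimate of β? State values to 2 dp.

β = 2.03

From the data, Σ1 = 5, Σt^2 = 139, Σt^2·t^2 = 6835.
For Mᵀy: Σy = 284, Σt^2·y = 13914.
MᵀM·[α, β]ᵀ = Mᵀy becomes [[5, 139]; [139, 6835]]·[α, β]ᵀ = [284, 13914]ᵀ.
Δ = 5·6835 − 139² = 14854.
α = (284·6835 − 139·13914)/14854 = 3547/7427; β = (5·13914 − 139·284)/14854 = 15047/7427.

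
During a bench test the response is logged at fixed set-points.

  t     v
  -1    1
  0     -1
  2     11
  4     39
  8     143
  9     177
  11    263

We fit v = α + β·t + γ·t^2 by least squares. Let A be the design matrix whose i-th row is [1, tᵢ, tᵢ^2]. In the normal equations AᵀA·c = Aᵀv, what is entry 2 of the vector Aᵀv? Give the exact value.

Entry 2 ↔ basis t, so (Aᵀv)_{2} = Σᵢ (t)·vᵢ = (-1)·(1) + (0)·(-1) + (2)·(11) + (4)·(39) + (8)·(143) + (9)·(177) + (11)·(263) = 5807.

5807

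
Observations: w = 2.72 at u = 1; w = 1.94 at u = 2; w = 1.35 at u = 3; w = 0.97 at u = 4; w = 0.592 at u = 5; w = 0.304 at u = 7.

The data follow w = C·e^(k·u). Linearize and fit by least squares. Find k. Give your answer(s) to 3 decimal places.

Let Y = ln w. Fitting Y = k·u + ln C by least squares:
XᵀX = [[104.0000, 22.0000]; [22.0000, 6]], rhs = [-7.8519, 0.2180]ᵀ  (here Σu = 22.0000, Σ(u)² = 104.0000, Σln w = 0.2180, Σu·ln w = -7.8519).
Δ = 104.0000·6 − (22.0000)² = 140.0000; k = (-7.8519·6 − 22.0000·0.2180)/140.0000 = -0.37076, ln C = (104.0000·0.2180 − 22.0000·-7.8519)/140.0000 = 1.39580.

k = -0.371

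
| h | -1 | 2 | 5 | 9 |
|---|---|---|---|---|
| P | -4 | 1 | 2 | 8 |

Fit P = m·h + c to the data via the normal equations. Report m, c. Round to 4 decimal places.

m = 1.1279, c = -2.4795

Normal-equation sums: Σh·h = 111, Σh = 15, Σ1 = 4.
Right-hand side: Σh·P = 88, ΣP = 7.
AᵀA·[m, c]ᵀ = AᵀP becomes [[111, 15]; [15, 4]]·[m, c]ᵀ = [88, 7]ᵀ.
Δ = 111·4 − 15² = 219.
m = (88·4 − 15·7)/219 = 247/219; c = (111·7 − 15·88)/219 = -181/73.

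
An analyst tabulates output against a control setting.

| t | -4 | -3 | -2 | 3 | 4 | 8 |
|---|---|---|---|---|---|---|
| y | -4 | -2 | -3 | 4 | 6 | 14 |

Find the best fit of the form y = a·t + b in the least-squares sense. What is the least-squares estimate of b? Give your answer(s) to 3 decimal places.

Normal-equation sums: Σt·t = 118, Σt = 6, Σ1 = 6.
For Mᵀy: Σt·y = 176, Σy = 15.
MᵀM·[a, b]ᵀ = Mᵀy becomes [[118, 6]; [6, 6]]·[a, b]ᵀ = [176, 15]ᵀ.
Δ = 118·6 − 6² = 672.
a = (176·6 − 6·15)/672 = 23/16; b = (118·15 − 6·176)/672 = 17/16.

b = 1.063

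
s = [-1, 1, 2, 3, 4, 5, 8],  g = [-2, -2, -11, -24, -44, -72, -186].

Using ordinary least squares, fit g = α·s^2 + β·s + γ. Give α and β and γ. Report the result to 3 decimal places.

α = -2.966, β = 0.355, γ = 1.014

Compute the Gram sums: Σs^2·s^2 = 5076, Σs^2·s = 736, Σs^2 = 120, Σs·s = 120, Σs = 22, Σ1 = 7.
Moment sums: Σs^2·g = -14672, Σs·g = -2118, Σg = -341.
Inverting the 3×3 Gram matrix, [α, β, γ]ᵀ = [-32118/10829, 3845/10829, 1569/1547]ᵀ.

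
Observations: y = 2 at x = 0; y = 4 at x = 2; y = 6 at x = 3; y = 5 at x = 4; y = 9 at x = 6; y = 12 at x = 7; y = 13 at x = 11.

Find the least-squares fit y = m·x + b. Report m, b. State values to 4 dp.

From the data, Σx·x = 235, Σx = 33, Σ1 = 7.
For Aᵀy: Σx·y = 327, Σy = 51.
Δ = 235·7 − 33² = 556.
m = (327·7 − 33·51)/556 = 303/278; b = (235·51 − 33·327)/556 = 597/278.

m = 1.0899, b = 2.1475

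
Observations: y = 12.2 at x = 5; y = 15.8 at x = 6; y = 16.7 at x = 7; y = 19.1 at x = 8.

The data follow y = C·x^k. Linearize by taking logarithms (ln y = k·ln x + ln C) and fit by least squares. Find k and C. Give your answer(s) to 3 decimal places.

With ln yᵢ as the transformed response and ln xᵢ as the regressor:
Over the data: Σln x = 7.4265, Σ(ln x)² = 13.9113, Σln y = 11.0265, Σln x·ln y = 20.5834.
Normal system: [[13.9113, 7.4265]; [7.4265, 4]]·[k, ln C]ᵀ = [20.5834, 11.0265]ᵀ.
Solving (det = 0.4917): k = 0.90399, ln C = 1.07825, so C = exp(1.07825) = 2.93953.

k = 0.904, C = 2.940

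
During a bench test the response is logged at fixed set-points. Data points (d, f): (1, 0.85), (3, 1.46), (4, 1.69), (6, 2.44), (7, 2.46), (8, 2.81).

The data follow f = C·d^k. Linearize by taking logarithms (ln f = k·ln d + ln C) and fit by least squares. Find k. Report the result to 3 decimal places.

Let Y = ln f. Fitting Y = k·ln d + ln C by least squares:
Over the data: Σln d = 8.3020, Σ(ln d)² = 14.4498, Σln f = 3.5660, Σln d·ln f = 6.6415.
Normal system: [[14.4498, 8.3020]; [8.3020, 6]]·[k, ln C]ᵀ = [6.6415, 3.5660]ᵀ.
Slope k = (n·Σln d·ln f − Σln d·Σln f)/(n·Σ(ln d)² − (Σln d)²) = (6·6.6415 − 8.3020·3.5660)/17.7753 = 0.57631; ln C = (Σln f − k·Σln d)/n = -0.20309.

k = 0.576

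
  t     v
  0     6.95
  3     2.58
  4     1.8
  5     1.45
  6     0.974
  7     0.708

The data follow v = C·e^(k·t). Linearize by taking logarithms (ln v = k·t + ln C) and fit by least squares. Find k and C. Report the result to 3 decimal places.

Taking logs, ln v = k·t + ln C, so regress ln v on t.
Σt = 25.0000, Σ(t)² = 135.0000, Σln v = 3.4742, Σt·ln v = 4.4771.
Normal system: [[135.0000, 25.0000]; [25.0000, 6]]·[k, ln C]ᵀ = [4.4771, 3.4742]ᵀ.
Solving (det = 185.0000): k = -0.32429, ln C = 1.93023, so C = exp(1.93023) = 6.89112.

k = -0.324, C = 6.891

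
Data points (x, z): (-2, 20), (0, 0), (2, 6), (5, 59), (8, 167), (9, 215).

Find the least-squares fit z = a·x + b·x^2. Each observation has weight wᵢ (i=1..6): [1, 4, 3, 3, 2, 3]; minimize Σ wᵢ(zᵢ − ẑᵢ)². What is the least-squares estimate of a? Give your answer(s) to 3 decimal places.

a = -3.339

Compute the Gram sums: Σwᵢ·x·x = 462, Σwᵢ·x·x^2 = 3602, Σwᵢ·x^2·x^2 = 29814.
Right-hand side: Σwᵢ·x·z = 9358, Σwᵢ·x^2·z = 78198.
Eliminating b: 29814·(row 1) − 3602·(row 2) gives 799664·a = 29814·9358 − 3602·78198 = -2669784, so a = -333723/99958.
Then b = (78198 − 3602·(-333723/99958))/29814 = 302495/99958.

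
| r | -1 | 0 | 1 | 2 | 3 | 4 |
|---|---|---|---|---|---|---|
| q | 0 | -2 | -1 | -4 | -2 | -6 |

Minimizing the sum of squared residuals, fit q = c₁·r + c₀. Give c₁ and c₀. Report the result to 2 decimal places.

c₁ = -0.94, c₀ = -1.09

Normal-equation sums: Σr·r = 31, Σr = 9, Σ1 = 6.
Moment sums: Σr·q = -39, Σq = -15.
XᵀX·[c₁, c₀]ᵀ = Xᵀq becomes [[31, 9]; [9, 6]]·[c₁, c₀]ᵀ = [-39, -15]ᵀ.
Δ = 31·6 − 9² = 105.
c₁ = ((-39)·6 − 9·(-15))/105 = -33/35; c₀ = (31·(-15) − 9·(-39))/105 = -38/35.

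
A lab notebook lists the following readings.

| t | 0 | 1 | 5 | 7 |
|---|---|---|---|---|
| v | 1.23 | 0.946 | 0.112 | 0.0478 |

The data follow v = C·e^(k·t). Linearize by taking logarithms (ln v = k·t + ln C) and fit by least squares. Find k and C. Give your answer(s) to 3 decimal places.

Linearized form: ln v = k·t + ln C. From the 4 transformed points,
Σt = 13.0000, Σ(t)² = 75.0000, Σln v = -5.0785, Σt·ln v = -32.2869.
Equations: 75.0000·k + 13.0000·ln C = -32.2869;  13.0000·k + 4·ln C = -5.0785.
Slope k = (n·Σt·ln v − Σt·Σln v)/(n·Σ(t)² − (Σt)²) = (4·-32.2869 − 13.0000·-5.0785)/131.0000 = -0.48189; ln C = (Σln v − k·Σt)/n = 0.29651, so C = exp(0.29651) = 1.34516.

k = -0.482, C = 1.345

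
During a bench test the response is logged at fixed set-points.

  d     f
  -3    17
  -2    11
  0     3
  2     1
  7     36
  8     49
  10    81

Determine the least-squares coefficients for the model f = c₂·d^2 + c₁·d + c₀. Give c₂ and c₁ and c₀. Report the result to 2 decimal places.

c₂ = 1.01, c₁ = -2.18, c₀ = 2.09

The normal system XᵀX·[c₂, c₁, c₀]ᵀ = Xᵀf is [[16610, 1828, 230]; [1828, 230, 22]; [230, 22, 7]]·[c₂, c₁, c₀]ᵀ = [13201, 1383, 198]ᵀ.
Inverting the 3×3 Gram matrix, [c₂, c₁, c₀]ᵀ = [827003/822066, -1794133/822066, 40916/19573]ᵀ.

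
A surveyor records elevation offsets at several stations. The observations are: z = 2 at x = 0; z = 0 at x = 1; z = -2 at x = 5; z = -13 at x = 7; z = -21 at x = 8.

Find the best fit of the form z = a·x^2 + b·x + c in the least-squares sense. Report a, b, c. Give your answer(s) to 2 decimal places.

a = -0.65, b = 2.57, c = 0.37

Setting ∂/∂a … = 0 gives: 7123·a + 981·b + 139·c = -2031;  981·a + 139·b + 21·c = -269;  139·a + 21·b + 5·c = -34.
Inverting the 3×3 Gram matrix, [a, b, c]ᵀ = [-185/286, 368/143, 107/286]ᵀ.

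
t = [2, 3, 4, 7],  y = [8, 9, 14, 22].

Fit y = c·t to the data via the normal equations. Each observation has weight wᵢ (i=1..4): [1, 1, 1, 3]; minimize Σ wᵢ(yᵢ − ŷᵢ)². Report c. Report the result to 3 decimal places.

Forming AᵀWA = [[176]] and AᵀWy = [561]ᵀ gives AᵀWA·[c]ᵀ = AᵀWy.
Hence c = 561 / 176 ≈ 3.1875.

c = 3.188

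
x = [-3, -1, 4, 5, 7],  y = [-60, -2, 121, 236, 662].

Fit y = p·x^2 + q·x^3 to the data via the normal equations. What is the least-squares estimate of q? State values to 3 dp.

q = 2.014

Entries of MᵀM: Σx^2·x^2 = 3364, Σx^2·x^3 = 20712, Σx^3·x^3 = 138100.
For Mᵀy: Σx^2·y = 39732, Σx^3·y = 265932.
MᵀM·[p, q]ᵀ = Mᵀy becomes [[3364, 20712]; [20712, 138100]]·[p, q]ᵀ = [39732, 265932]ᵀ.
det = 3364·138100 − 20712² = 35581456.
p = (39732·138100 − 20712·265932)/35581456 = -1312149/2223841; q = (3364·265932 − 20712·39732)/35581456 = 4479129/2223841.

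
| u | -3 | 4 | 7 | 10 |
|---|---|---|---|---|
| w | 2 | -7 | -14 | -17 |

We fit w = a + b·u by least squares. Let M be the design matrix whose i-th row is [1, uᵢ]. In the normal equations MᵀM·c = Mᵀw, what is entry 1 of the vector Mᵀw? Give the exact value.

-36

Entry 1 ↔ basis 1, so (Mᵀw)_{1} = Σᵢ wᵢ = (1)·(2) + (1)·(-7) + (1)·(-14) + (1)·(-17) = -36.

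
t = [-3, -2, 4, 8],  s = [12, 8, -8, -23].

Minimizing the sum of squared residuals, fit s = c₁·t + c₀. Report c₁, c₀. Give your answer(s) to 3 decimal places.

The normal system XᵀX·[c₁, c₀]ᵀ = Xᵀs is [[93, 7]; [7, 4]]·[c₁, c₀]ᵀ = [-268, -11]ᵀ.
Eliminating c₀: 4·(row 1) − 7·(row 2) gives 323·c₁ = 4·(-268) − 7·(-11) = -995, so c₁ = -995/323.
Then c₀ = ((-11) − 7·(-995/323))/4 = 853/323.

c₁ = -3.080, c₀ = 2.641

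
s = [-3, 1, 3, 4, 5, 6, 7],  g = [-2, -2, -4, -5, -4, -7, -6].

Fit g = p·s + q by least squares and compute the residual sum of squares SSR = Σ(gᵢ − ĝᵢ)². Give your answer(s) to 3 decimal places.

Sums needed: Σs·s = 145, Σs = 23, Σ1 = 7.
And Σs·g = -132, Σg = -30.
Eliminating q: 7·(row 1) − 23·(row 2) gives 486·p = 7·(-132) − 23·(-30) = -234, so p = -13/27.
Then q = ((-30) − 23·(-13/27))/7 = -73/27.
Residuals: -20/27, 32/27, 4/27, -10/27, 10/9, -38/27, 2/27; SSR = 16/3.

SSR = 5.333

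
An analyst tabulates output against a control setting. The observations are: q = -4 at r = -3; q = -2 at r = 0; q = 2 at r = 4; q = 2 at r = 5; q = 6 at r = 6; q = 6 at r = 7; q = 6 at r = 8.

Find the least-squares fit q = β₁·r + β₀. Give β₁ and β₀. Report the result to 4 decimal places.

β₁ = 0.9940, β₀ = -1.5482

Setting ∂/∂β₁ … = 0 gives: 199·β₁ + 27·β₀ = 156;  27·β₁ + 7·β₀ = 16.
Determinant 199·7 − 27² = 664.
β₁ = (156·7 − 27·16)/664 = 165/166; β₀ = (199·16 − 27·156)/664 = -257/166.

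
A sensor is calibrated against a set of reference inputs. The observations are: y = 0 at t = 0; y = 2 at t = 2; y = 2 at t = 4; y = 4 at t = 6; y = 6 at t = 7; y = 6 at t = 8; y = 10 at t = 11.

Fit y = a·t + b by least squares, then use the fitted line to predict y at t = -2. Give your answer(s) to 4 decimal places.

ŷ = -2.2048

With design matrix A, AᵀA = [[290, 38]; [38, 7]] and Aᵀy = [236, 30]ᵀ.
Eliminating b: 7·(row 1) − 38·(row 2) gives 586·a = 7·236 − 38·30 = 512, so a = 256/293.
Then b = (30 − 38·(256/293))/7 = -134/293.
At t = -2: ŷ = (256/293)·(-2) + (-134/293)·(1) = -646/293.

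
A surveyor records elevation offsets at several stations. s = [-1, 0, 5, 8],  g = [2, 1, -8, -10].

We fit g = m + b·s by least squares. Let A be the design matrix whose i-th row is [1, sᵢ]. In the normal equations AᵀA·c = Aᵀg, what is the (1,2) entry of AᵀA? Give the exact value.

12

Row 1 ↔ basis 1, column 2 ↔ basis s, so (AᵀA)_{1,2} = Σᵢ s = (1)·(-1) + (1)·(0) + (1)·(5) + (1)·(8) = 12.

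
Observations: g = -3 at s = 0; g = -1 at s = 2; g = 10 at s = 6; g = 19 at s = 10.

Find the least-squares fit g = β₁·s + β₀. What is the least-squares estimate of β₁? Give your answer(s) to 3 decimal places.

Compute the Gram sums: Σs·s = 140, Σs = 18, Σ1 = 4.
Moment sums: Σs·g = 248, Σg = 25.
So AᵀA·[β₁, β₀]ᵀ = Aᵀg: [[140, 18]; [18, 4]]·[β₁, β₀]ᵀ = [248, 25]ᵀ.
Eliminating β₀: 4·(row 1) − 18·(row 2) gives 236·β₁ = 4·248 − 18·25 = 542, so β₁ = 271/118.
Then β₀ = (25 − 18·(271/118))/4 = -241/59.

β₁ = 2.297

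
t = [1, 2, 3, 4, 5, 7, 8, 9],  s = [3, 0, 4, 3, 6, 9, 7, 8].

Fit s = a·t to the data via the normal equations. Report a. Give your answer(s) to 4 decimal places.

a = 0.9960

With design matrix X, XᵀX = [[249]] and Xᵀs = [248]ᵀ.
Hence a = 248 / 249 ≈ 0.995984.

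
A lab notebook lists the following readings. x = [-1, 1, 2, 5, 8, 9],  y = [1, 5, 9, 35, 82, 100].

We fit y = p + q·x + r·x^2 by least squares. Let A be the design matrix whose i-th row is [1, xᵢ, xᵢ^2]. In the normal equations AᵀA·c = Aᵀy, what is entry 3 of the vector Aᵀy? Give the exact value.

Entry 3 ↔ basis x^2, so (Aᵀy)_{3} = Σᵢ (x^2)·yᵢ = (1)·(1) + (1)·(5) + (4)·(9) + (25)·(35) + (64)·(82) + (81)·(100) = 14265.

14265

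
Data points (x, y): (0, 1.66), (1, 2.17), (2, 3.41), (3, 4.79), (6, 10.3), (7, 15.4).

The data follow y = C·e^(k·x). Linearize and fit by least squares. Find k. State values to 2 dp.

Linearized form: ln y = k·x + ln C. From the 6 transformed points,
AᵀA = [[99.0000, 19.0000]; [19.0000, 6]], rhs = [41.0612, 9.1413]ᵀ  (here Σx = 19.0000, Σ(x)² = 99.0000, Σln y = 9.1413, Σx·ln y = 41.0612).
Slope k = (n·Σx·ln y − Σx·Σln y)/(n·Σ(x)² − (Σx)²) = (6·41.0612 − 19.0000·9.1413)/233.0000 = 0.31194; ln C = (Σln y − k·Σx)/n = 0.53573.

k = 0.31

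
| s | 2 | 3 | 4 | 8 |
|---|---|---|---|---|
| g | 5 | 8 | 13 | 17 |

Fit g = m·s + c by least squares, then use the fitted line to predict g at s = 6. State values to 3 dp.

From the data, Σs·s = 93, Σs = 17, Σ1 = 4.
And Σs·g = 222, Σg = 43.
So AᵀA·[m, c]ᵀ = Aᵀg: [[93, 17]; [17, 4]]·[m, c]ᵀ = [222, 43]ᵀ.
Determinant 93·4 − 17² = 83.
m = (222·4 − 17·43)/83 = 157/83; c = (93·43 − 17·222)/83 = 225/83.
At s = 6: ĝ = (157/83)·(6) + (225/83)·(1) = 1167/83.

ĝ = 14.060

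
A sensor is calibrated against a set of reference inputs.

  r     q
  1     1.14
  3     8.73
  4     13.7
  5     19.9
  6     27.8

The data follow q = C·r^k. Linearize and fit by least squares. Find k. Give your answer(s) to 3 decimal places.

k = 1.779

Taking logs, ln q = k·ln r + ln C, so regress ln q on ln r.
Over the data: Σln r = 5.8861, Σ(ln r)² = 8.9295, Σln q = 11.2309, Σln r·ln q = 16.7800.
Normal system: [[8.9295, 5.8861]; [5.8861, 5]]·[k, ln C]ᵀ = [16.7800, 11.2309]ᵀ.
Solving (det = 10.0010): k = 1.77914, ln C = 0.15175.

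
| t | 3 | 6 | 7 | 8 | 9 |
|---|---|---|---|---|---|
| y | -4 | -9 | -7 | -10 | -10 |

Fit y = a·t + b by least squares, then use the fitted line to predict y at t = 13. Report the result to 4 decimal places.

Normal-equation sums: Σt·t = 239, Σt = 33, Σ1 = 5.
Moment sums: Σt·y = -285, Σy = -40.
det = 239·5 − 33² = 106.
a = ((-285)·5 − 33·(-40))/106 = -105/106; b = (239·(-40) − 33·(-285))/106 = -155/106.
At t = 13: ŷ = (-105/106)·(13) + (-155/106)·(1) = -760/53.

ŷ = -14.3396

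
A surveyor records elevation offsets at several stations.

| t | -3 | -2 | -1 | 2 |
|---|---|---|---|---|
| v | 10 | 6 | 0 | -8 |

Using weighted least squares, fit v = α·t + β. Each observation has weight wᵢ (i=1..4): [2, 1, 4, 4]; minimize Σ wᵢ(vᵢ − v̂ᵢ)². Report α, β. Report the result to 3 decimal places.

Sums needed: Σwᵢ·t·t = 42, Σwᵢ·t = -4, Σwᵢ·1 = 11.
Right-hand side: Σwᵢ·t·v = -136, Σwᵢ·v = -6.
So AᵀWA·[α, β]ᵀ = AᵀWv: [[42, -4]; [-4, 11]]·[α, β]ᵀ = [-136, -6]ᵀ.
Eliminating β: 11·(row 1) − (-4)·(row 2) gives 446·α = 11·(-136) − (-4)·(-6) = -1520, so α = -760/223.
Then β = ((-6) − (-4)·(-760/223))/11 = -398/223.

α = -3.408, β = -1.785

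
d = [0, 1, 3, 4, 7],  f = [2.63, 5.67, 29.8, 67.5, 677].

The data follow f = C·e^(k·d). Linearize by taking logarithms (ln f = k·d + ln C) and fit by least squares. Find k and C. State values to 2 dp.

With ln fᵢ as the transformed response and dᵢ as the regressor:
XᵀX = [[75.0000, 15.0000]; [15.0000, 5]], rhs = [74.3909, 16.8265]ᵀ  (here Σd = 15.0000, Σ(d)² = 75.0000, Σln f = 16.8265, Σd·ln f = 74.3909).
Δ = 75.0000·5 − (15.0000)² = 150.0000; k = (74.3909·5 − 15.0000·16.8265)/150.0000 = 0.79705, ln C = (75.0000·16.8265 − 15.0000·74.3909)/150.0000 = 0.97415, so C = exp(0.97415) = 2.64891.

k = 0.80, C = 2.65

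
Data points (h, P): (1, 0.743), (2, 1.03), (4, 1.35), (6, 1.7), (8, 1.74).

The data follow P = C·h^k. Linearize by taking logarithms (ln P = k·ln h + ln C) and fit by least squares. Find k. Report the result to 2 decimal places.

k = 0.42

With ln Pᵢ as the transformed response and ln hᵢ as the regressor:
Σln h = 5.9506, Σ(ln h)² = 9.9367, Σln P = 1.1171, Σln h·ln P = 2.5391.
Normal system: [[9.9367, 5.9506]; [5.9506, 5]]·[k, ln C]ᵀ = [2.5391, 1.1171]ᵀ.
Solving (det = 14.2736): k = 0.42370, ln C = -0.28083.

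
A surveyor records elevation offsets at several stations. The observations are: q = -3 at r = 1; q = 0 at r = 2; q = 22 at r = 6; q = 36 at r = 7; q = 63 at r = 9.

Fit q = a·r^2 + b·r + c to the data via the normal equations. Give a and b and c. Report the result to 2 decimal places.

AᵀA·[a, b, c]ᵀ = Aᵀq reads: 10275·a + 1297·b + 171·c = 7656;  1297·a + 171·b + 25·c = 948;  171·a + 25·b + 5·c = 118.
(Σr^2·r^2 = 10275, Σr^2·r = 1297, Σr^2 = 171, Σr·r = 171, Σr = 25, Σ1 = 5, Σr^2·q = 7656, Σr·q = 948, Σq = 118.)
Inverting the 3×3 Gram matrix, [a, b, c]ᵀ = [5189/5168, -567/304, -913/646]ᵀ.

a = 1.00, b = -1.87, c = -1.41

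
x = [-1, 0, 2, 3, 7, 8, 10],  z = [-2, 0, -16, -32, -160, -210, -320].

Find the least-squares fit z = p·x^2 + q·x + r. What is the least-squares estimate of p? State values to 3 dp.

With design matrix A, AᵀA = [[16595, 1889, 227]; [1889, 227, 29]; [227, 29, 7]] and Aᵀz = [-53634, -6126, -740]ᵀ.
Inverting the 3×3 Gram matrix, [p, q, r]ᵀ = [-77003/25346, -42329/25346, -3487/12673]ᵀ.

p = -3.038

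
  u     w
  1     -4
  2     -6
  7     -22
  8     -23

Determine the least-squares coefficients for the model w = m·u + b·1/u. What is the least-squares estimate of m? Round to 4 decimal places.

Sums needed: Σu·u = 118, Σu·1/u = 4, Σ1/u·1/u = 4033/3136.
Right-hand side: Σu·w = -354, Σ1/u·w = -729/56.
MᵀM·[m, b]ᵀ = Mᵀw becomes [[118, 4]; [4, 4033/3136]]·[m, b]ᵀ = [-354, -729/56]ᵀ.
Eliminating b: (4033/3136)·(row 1) − 4·(row 2) gives (212859/1568)·m = (4033/3136)·(-354) − 4·(-729/56) = -632193/1568, so m = -210731/70953.
Then b = ((-729/56) − 4·(-210731/70953))/(4033/3136) = -62776/70953.

m = -2.9700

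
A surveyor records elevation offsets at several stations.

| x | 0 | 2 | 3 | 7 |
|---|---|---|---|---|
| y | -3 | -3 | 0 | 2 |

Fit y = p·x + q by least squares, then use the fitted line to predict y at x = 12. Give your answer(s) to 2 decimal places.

ŷ = 5.92

MᵀM·[p, q]ᵀ = Mᵀy reads: 62·p + 12·q = 8;  12·p + 4·q = -4.
Eliminating q: 4·(row 1) − 12·(row 2) gives 104·p = 4·8 − 12·(-4) = 80, so p = 10/13.
Then q = ((-4) − 12·(10/13))/4 = -43/13.
At x = 12: ŷ = (10/13)·(12) + (-43/13)·(1) = 77/13.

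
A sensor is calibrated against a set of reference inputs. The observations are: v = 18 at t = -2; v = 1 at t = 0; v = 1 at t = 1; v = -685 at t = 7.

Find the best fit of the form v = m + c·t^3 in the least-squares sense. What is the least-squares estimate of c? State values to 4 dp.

c = -2.0029

Entries of XᵀX: Σ1 = 4, Σt^3 = 336, Σt^3·t^3 = 117714.
Right-hand side: Σv = -665, Σt^3·v = -235098.
Normal equations: [[4, 336]; [336, 117714]]·[m, c]ᵀ = [-665, -235098]ᵀ.
Determinant 4·117714 − 336² = 357960.
m = ((-665)·117714 − 336·(-235098))/357960 = 118853/59660; c = (4·(-235098) − 336·(-665))/357960 = -29873/14915.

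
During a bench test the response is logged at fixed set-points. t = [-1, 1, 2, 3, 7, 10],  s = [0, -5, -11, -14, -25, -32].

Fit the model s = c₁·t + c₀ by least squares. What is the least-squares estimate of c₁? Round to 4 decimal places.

Entries of AᵀA: Σt·t = 164, Σt = 22, Σ1 = 6.
Moment sums: Σt·s = -564, Σs = -87.
AᵀA·[c₁, c₀]ᵀ = Aᵀs becomes [[164, 22]; [22, 6]]·[c₁, c₀]ᵀ = [-564, -87]ᵀ.
det = 164·6 − 22² = 500.
c₁ = ((-564)·6 − 22·(-87))/500 = -147/50; c₀ = (164·(-87) − 22·(-564))/500 = -93/25.

c₁ = -2.9400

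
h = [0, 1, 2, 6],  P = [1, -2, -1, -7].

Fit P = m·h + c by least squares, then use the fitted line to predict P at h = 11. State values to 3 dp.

MᵀM·[m, c]ᵀ = MᵀP reads: 41·m + 9·c = -46;  9·m + 4·c = -9.
Eliminating c: 4·(row 1) − 9·(row 2) gives 83·m = 4·(-46) − 9·(-9) = -103, so m = -103/83.
Then c = ((-9) − 9·(-103/83))/4 = 45/83.
At h = 11: P̂ = (-103/83)·(11) + (45/83)·(1) = -1088/83.

P̂ = -13.108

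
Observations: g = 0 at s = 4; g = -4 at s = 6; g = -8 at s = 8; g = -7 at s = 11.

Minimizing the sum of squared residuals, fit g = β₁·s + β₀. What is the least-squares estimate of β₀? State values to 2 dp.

The normal equations are: 237·β₁ + 29·β₀ = -165;  29·β₁ + 4·β₀ = -19.
Determinant 237·4 − 29² = 107.
β₁ = ((-165)·4 − 29·(-19))/107 = -109/107; β₀ = (237·(-19) − 29·(-165))/107 = 282/107.

β₀ = 2.64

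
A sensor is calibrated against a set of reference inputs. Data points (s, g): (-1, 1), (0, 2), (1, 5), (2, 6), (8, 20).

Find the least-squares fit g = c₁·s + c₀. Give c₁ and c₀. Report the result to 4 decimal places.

Sums needed: Σs·s = 70, Σs = 10, Σ1 = 5.
Moment sums: Σs·g = 176, Σg = 34.
Normal equations: [[70, 10]; [10, 5]]·[c₁, c₀]ᵀ = [176, 34]ᵀ.
det = 70·5 − 10² = 250.
c₁ = (176·5 − 10·34)/250 = 54/25; c₀ = (70·34 − 10·176)/250 = 62/25.

c₁ = 2.1600, c₀ = 2.4800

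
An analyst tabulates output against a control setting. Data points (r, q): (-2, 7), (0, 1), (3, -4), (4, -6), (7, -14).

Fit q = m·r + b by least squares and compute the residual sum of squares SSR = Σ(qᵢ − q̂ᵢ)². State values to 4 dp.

SSR = 2.6504

Entries of AᵀA: Σr·r = 78, Σr = 12, Σ1 = 5.
Right-hand side: Σr·q = -148, Σq = -16.
AᵀA·[m, b]ᵀ = Aᵀq becomes [[78, 12]; [12, 5]]·[m, b]ᵀ = [-148, -16]ᵀ.
det = 78·5 − 12² = 246.
m = ((-148)·5 − 12·(-16))/246 = -274/123; b = (78·(-16) − 12·(-148))/246 = 88/41.
Residuals: 49/123, -47/41, 22/41, 94/123, -68/123; SSR = 326/123.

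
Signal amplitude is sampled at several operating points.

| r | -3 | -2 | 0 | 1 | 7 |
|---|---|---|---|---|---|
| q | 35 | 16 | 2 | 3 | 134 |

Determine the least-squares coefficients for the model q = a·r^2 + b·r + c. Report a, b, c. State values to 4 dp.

Compute the Gram sums: Σr^2·r^2 = 2499, Σr^2·r = 309, Σr^2 = 63, Σr·r = 63, Σr = 3, Σ1 = 5.
For Aᵀq: Σr^2·q = 6948, Σr·q = 804, Σq = 190.
Solving the 3×3 system (Gaussian elimination) gives a = 12719/4279, b = -8119/4279, c = 7214/4279.

a = 2.9724, b = -1.8974, c = 1.6859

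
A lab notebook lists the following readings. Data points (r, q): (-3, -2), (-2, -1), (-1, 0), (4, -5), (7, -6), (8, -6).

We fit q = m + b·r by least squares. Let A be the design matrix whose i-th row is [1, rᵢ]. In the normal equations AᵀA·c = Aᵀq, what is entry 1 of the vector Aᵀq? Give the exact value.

Entry 1 ↔ basis 1, so (Aᵀq)_{1} = Σᵢ qᵢ = (1)·(-2) + (1)·(-1) + (1)·(0) + (1)·(-5) + (1)·(-6) + (1)·(-6) = -20.

-20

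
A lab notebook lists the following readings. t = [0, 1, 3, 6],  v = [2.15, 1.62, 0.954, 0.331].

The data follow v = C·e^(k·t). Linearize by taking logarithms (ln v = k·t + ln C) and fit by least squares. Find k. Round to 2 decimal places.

k = -0.31

Let Y = ln v. Fitting Y = k·t + ln C by least squares:
Σt = 10.0000, Σ(t)² = 46.0000, Σln v = 0.0952, Σt·ln v = -6.2927.
Equations: 46.0000·k + 10.0000·ln C = -6.2927;  10.0000·k + 4·ln C = 0.0952.
Solving (det = 84.0000): k = -0.31098, ln C = 0.80124.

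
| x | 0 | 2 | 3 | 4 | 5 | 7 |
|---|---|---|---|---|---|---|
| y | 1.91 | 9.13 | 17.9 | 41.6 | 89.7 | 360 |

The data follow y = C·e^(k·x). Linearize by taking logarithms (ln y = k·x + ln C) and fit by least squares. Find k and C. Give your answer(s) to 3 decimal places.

k = 0.752, C = 1.968

Taking logs, ln y = k·x + ln C, so regress ln y on x.
Over the data: Σx = 21.0000, Σ(x)² = 103.0000, Σln y = 19.8541, Σx·ln y = 91.6750.
Normal system: [[103.0000, 21.0000]; [21.0000, 6]]·[k, ln C]ᵀ = [91.6750, 19.8541]ᵀ.
Solving (det = 177.0000): k = 0.75205, ln C = 0.67684, so C = exp(0.67684) = 1.96766.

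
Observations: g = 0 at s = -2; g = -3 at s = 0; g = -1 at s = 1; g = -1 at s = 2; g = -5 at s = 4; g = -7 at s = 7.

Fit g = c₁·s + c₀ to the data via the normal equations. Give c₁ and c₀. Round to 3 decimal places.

Compute the Gram sums: Σs·s = 74, Σs = 12, Σ1 = 6.
And Σs·g = -72, Σg = -17.
Normal equations: [[74, 12]; [12, 6]]·[c₁, c₀]ᵀ = [-72, -17]ᵀ.
Δ = 74·6 − 12² = 300.
c₁ = ((-72)·6 − 12·(-17))/300 = -19/25; c₀ = (74·(-17) − 12·(-72))/300 = -197/150.

c₁ = -0.760, c₀ = -1.313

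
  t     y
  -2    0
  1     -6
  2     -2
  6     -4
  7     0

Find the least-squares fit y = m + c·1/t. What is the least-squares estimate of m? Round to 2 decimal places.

The normal system MᵀM·[m, c]ᵀ = Mᵀy is [[5, 55/42]; [55/42, 2731/1764]]·[m, c]ᵀ = [-12, -23/3]ᵀ.
Determinant 5·(2731/1764) − (55/42)² = 5315/882.
m = ((-12)·(2731/1764) − (55/42)·(-23/3))/(5315/882) = -7531/5315; c = (5·(-23/3) − (55/42)·(-12))/(5315/882) = -3990/1063.

m = -1.42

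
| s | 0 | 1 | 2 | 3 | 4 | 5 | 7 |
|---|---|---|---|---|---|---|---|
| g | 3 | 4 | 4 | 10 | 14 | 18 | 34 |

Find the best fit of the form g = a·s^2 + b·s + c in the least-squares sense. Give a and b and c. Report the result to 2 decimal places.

Forming MᵀM = [[3380, 568, 104]; [568, 104, 22]; [104, 22, 7]] and Mᵀg = [2450, 426, 87]ᵀ gives MᵀM·[a, b, c]ᵀ = Mᵀg.
Solving the 3×3 system (Gaussian elimination) gives a = 3109/5082, b = 368/2541, c = 349/121.

a = 0.61, b = 0.14, c = 2.88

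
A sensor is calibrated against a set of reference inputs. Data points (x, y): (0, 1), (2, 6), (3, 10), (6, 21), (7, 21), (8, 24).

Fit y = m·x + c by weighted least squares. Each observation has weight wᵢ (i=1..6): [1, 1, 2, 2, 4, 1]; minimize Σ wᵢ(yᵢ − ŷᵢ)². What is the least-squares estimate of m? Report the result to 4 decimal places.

m = 2.9446

Normal-equation sums: Σwᵢ·x·x = 354, Σwᵢ·x = 56, Σwᵢ·1 = 11.
Right-hand side: Σwᵢ·x·y = 1104, Σwᵢ·y = 177.
det = 354·11 − 56² = 758.
m = (1104·11 − 56·177)/758 = 1116/379; c = (354·177 − 56·1104)/758 = 417/379.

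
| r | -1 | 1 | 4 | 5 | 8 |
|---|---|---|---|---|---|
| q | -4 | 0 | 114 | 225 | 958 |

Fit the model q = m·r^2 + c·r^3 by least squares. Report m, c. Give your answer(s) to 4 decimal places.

Entries of XᵀX: Σr^2·r^2 = 4979, Σr^2·r^3 = 36917, Σr^3·r^3 = 281867.
Moment sums: Σr^2·q = 68757, Σr^3·q = 525921.
So XᵀX·[m, c]ᵀ = Xᵀq: [[4979, 36917]; [36917, 281867]]·[m, c]ᵀ = [68757, 525921]ᵀ.
Determinant 4979·281867 − 36917² = 40550904.
m = (68757·281867 − 36917·525921)/40550904 = -1949791/2252828; c = (4979·525921 − 36917·68757)/40550904 = 4458805/2252828.

m = -0.8655, c = 1.9792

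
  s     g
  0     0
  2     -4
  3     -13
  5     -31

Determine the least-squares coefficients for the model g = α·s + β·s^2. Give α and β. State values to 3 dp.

α = -0.307, β = -1.190

From the data, Σs·s = 38, Σs·s^2 = 160, Σs^2·s^2 = 722.
Right-hand side: Σs·g = -202, Σs^2·g = -908.
XᵀX·[α, β]ᵀ = Xᵀg becomes [[38, 160]; [160, 722]]·[α, β]ᵀ = [-202, -908]ᵀ.
Eliminating β: 722·(row 1) − 160·(row 2) gives 1836·α = 722·(-202) − 160·(-908) = -564, so α = -47/153.
Then β = ((-908) − 160·(-47/153))/722 = -182/153.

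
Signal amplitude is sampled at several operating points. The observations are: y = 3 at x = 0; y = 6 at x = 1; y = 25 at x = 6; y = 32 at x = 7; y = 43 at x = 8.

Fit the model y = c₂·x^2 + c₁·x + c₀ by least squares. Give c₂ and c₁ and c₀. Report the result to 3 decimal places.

c₂ = 0.612, c₁ = -0.149, c₀ = 4.082

With design matrix M, MᵀM = [[7794, 1072, 150]; [1072, 150, 22]; [150, 22, 5]] and Mᵀy = [5226, 724, 109]ᵀ.
Solving the 3×3 system (Gaussian elimination) gives c₂ = 4208/6871, c₁ = -1023/6871, c₀ = 28049/6871.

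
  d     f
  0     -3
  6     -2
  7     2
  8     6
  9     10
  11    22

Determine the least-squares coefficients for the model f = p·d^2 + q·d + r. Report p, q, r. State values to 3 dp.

p = 0.403, q = -2.153, r = -3.042

Compute the Gram sums: Σd^2·d^2 = 28995, Σd^2·d = 3131, Σd^2 = 351, Σd·d = 351, Σd = 41, Σ1 = 6.
For Xᵀf: Σd^2·f = 3882, Σd·f = 382, Σf = 35.
XᵀX·[p, q, r]ᵀ = Xᵀf becomes [[28995, 3131, 351]; [3131, 351, 41]; [351, 41, 6]]·[p, q, r]ᵀ = [3882, 382, 35]ᵀ.
Solving the 3×3 system (Gaussian elimination) gives p = 15191/37680, q = -135187/62800, r = -286517/94200.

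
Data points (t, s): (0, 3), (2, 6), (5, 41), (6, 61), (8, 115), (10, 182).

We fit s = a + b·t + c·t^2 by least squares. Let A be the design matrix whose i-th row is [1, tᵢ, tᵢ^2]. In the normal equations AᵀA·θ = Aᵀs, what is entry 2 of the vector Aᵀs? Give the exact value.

3323

Entry 2 ↔ basis t, so (Aᵀs)_{2} = Σᵢ (t)·sᵢ = (0)·(3) + (2)·(6) + (5)·(41) + (6)·(61) + (8)·(115) + (10)·(182) = 3323.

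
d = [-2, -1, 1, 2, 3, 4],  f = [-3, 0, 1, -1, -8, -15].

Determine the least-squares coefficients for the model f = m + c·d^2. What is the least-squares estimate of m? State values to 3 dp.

m = 1.797

The normal system XᵀX·[m, c]ᵀ = Xᵀf is [[6, 35]; [35, 371]]·[m, c]ᵀ = [-26, -327]ᵀ.
Eliminating c: 371·(row 1) − 35·(row 2) gives 1001·m = 371·(-26) − 35·(-327) = 1799, so m = 257/143.
Then c = ((-327) − 35·(257/143))/371 = -1052/1001.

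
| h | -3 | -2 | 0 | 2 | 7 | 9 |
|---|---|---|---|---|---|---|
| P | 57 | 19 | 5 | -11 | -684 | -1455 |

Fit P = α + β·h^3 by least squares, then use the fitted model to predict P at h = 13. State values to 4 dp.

P̂ = -4394.1722

Forming AᵀA = [[6, 1045]; [1045, 649947]] and AᵀP = [-2069, -1297086]ᵀ gives AᵀA·[α, β]ᵀ = AᵀP.
Eliminating β: 649947·(row 1) − 1045·(row 2) gives 2807657·α = 649947·(-2069) − 1045·(-1297086) = 10714527, so α = 10714527/2807657.
Then β = ((-1297086) − 1045·(10714527/2807657))/649947 = -5620411/2807657.
At h = 13: P̂ = (10714527/2807657)·(1) + (-5620411/2807657)·(2197) = -12337328440/2807657.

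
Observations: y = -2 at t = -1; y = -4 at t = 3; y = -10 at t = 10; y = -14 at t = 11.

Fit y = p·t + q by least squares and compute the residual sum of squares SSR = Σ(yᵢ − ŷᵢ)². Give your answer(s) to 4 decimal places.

SSR = 6.2177

Setting ∂/∂p … = 0 gives: 231·p + 23·q = -264;  23·p + 4·q = -30.
Δ = 231·4 − 23² = 395.
p = ((-264)·4 − 23·(-30))/395 = -366/395; q = (231·(-30) − 23·(-264))/395 = -858/395.
Residuals: -298/395, 376/395, 568/395, -646/395; SSR = 2456/395.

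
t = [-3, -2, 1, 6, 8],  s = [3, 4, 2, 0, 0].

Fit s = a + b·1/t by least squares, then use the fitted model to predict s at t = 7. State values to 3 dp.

ŝ = 1.731

Sums needed: Σ1 = 5, Σ1/t = 11/24, Σ1/t·1/t = 809/576.
Right-hand side: Σs = 9, Σ1/t·s = -1.
MᵀM·[a, b]ᵀ = Mᵀs becomes [[5, 11/24]; [11/24, 809/576]]·[a, b]ᵀ = [9, -1]ᵀ.
Δ = 5·(809/576) − (11/24)² = 109/16.
a = (9·(809/576) − (11/24)·(-1))/(109/16) = 2515/1308; b = (5·(-1) − (11/24)·9)/(109/16) = -146/109.
At t = 7: ŝ = (2515/1308)·(1) + (-146/109)·(1/7) = 15853/9156.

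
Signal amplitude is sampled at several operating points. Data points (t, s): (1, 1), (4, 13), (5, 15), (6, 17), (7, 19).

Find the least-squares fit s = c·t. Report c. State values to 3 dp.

c = 2.858

The normal equations are: 127·c = 363.
(Σt·t = 127, Σt·s = 363.)
c = 363/127 = 2.85827.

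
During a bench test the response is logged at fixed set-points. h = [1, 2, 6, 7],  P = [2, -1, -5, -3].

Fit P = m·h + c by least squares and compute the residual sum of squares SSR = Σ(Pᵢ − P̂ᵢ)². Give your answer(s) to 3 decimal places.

Normal-equation sums: Σh·h = 90, Σh = 16, Σ1 = 4.
Right-hand side: Σh·P = -51, ΣP = -7.
Normal equations: [[90, 16]; [16, 4]]·[m, c]ᵀ = [-51, -7]ᵀ.
Determinant 90·4 − 16² = 104.
m = ((-51)·4 − 16·(-7))/104 = -23/26; c = (90·(-7) − 16·(-51))/104 = 93/52.
Residuals: 57/52, -53/52, -77/52, 73/52; SSR = 333/52.

SSR = 6.404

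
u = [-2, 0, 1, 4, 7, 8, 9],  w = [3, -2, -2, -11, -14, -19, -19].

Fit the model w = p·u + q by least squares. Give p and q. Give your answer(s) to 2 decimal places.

p = -2.04, q = -1.27

With design matrix M, MᵀM = [[215, 27]; [27, 7]] and Mᵀw = [-473, -64]ᵀ.
Eliminating q: 7·(row 1) − 27·(row 2) gives 776·p = 7·(-473) − 27·(-64) = -1583, so p = -1583/776.
Then q = ((-64) − 27·(-1583/776))/7 = -989/776.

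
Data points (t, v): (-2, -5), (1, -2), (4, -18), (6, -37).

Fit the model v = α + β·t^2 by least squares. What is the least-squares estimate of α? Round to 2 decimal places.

The normal equations are: 4·α + 57·β = -62;  57·α + 1569·β = -1642.
Determinant 4·1569 − 57² = 3027.
α = ((-62)·1569 − 57·(-1642))/3027 = -1228/1009; β = (4·(-1642) − 57·(-62))/3027 = -3034/3027.

α = -1.22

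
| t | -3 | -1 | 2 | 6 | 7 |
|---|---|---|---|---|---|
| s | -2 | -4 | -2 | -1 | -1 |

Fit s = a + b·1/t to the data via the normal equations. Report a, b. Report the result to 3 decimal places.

The normal equations are: 5·a + (-11/21)·b = -10;  (-11/21)·a + (1243/882)·b = 47/14.
(Σ1 = 5, Σ1/t = -11/21, Σ1/t·1/t = 1243/882, Σs = -10, Σ1/t·s = 47/14.)
det = 5·(1243/882) − (-11/21)² = 1991/294.
a = ((-10)·(1243/882) − (-11/21)·(47/14))/(1991/294) = -989/543; b = (5·(47/14) − (-11/21)·(-10))/(1991/294) = 3395/1991.

a = -1.821, b = 1.705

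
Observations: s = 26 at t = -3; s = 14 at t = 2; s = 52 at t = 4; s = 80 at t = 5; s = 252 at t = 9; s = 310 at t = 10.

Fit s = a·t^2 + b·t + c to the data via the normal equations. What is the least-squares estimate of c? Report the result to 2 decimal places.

c = 0.79

AᵀA·[a, b, c]ᵀ = Aᵀs reads: 17539·a + 1899·b + 235·c = 54534;  1899·a + 235·b + 27·c = 5926;  235·a + 27·b + 6·c = 734.
Row-reducing yields a = 539564/178411, b = 122722/178411, c = 140440/178411.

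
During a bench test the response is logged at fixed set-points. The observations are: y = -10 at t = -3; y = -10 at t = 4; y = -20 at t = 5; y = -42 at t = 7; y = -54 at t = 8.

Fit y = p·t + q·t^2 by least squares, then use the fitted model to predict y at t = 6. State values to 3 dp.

ŷ = -29.422

Sums needed: Σt·t = 163, Σt·t^2 = 1017, Σt^2·t^2 = 7459.
For Mᵀy: Σt·y = -836, Σt^2·y = -6264.
det = 163·7459 − 1017² = 181528.
p = ((-836)·7459 − 1017·(-6264))/181528 = 33691/45382; q = (163·(-6264) − 1017·(-836))/181528 = -42705/45382.
At t = 6: ŷ = (33691/45382)·(6) + (-42705/45382)·(36) = -667617/22691.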